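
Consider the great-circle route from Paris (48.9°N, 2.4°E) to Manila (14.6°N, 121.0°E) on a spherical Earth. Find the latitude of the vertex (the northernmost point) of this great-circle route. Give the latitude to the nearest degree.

The great circle lies in the plane with unit normal n̂ = (p₁ × p₂)/|p₁ × p₂|.
Here n̂_z ≈ +0.562; the vertex latitude is φ_max = arccos|n̂_z| ≈ 55.8°.
Check via Clairaut: cos φ_max = |cos φ₁| · sin C = cos(48.9°)·sin(58.8°) ≈ 0.562, again giving ≈ 55.8°.

≈ 56°N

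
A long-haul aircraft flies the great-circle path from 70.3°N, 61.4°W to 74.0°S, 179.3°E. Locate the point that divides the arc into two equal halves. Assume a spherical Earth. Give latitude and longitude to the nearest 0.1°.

≈ 3.6°S, 111.3°W

From cos δ = sin φ₁ sin φ₂ + cos φ₁ cos φ₂ cos Δλ, the central angle is δ ≈ 2.826 rad (161.9°).
Interpolate at f = 1/2 with slerp weights a = sin((1−f)δ)/sin δ ≈ 3.177, b = sin(fδ)/sin δ ≈ 3.177.
p = a·p₁ + b·p₂ ≈ (-0.363, -0.930, -0.063); φ = arcsin(p_z) ≈ -3.61°, λ = atan2(p_y, p_x) ≈ -111.33°.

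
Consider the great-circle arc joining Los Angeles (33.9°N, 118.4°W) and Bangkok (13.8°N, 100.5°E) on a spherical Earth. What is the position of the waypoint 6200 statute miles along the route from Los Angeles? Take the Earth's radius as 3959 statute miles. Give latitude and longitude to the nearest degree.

≈ 36°N, 122°E

Write both endpoints as unit vectors p₁, p₂ with components (cos φ cos λ, cos φ sin λ, sin φ).
The central angle between the endpoints is δ = arccos(p₁·p₂) ≈ 2.088 rad (119.6°). The total great-circle distance is δ·R ≈ 2.088 × 3959 ≈ 8266 mi, so the target fraction is f = 6200/8266 ≈ 0.750.
Interpolate at f ≈ 0.750 with slerp weights a = sin((1−f)δ)/sin δ ≈ 0.573, b = sin(fδ)/sin δ ≈ 1.150.
p = a·p₁ + b·p₂ ≈ (-0.430, 0.680, 0.594); φ = arcsin(p_z) ≈ 36.45°, λ = atan2(p_y, p_x) ≈ 122.31°.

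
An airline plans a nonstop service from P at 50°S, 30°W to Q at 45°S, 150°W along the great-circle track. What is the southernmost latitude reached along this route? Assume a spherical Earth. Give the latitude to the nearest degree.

≈ 66°S

The great circle lies in the plane with unit normal n̂ = (p₁ × p₂)/|p₁ × p₂|.
Here n̂_z ≈ -0.415; the vertex latitude is φ_max = arccos|n̂_z| ≈ 65.5°.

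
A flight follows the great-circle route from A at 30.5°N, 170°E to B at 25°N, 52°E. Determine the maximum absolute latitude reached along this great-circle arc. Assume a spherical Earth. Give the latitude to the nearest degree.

The great circle lies in the plane with unit normal n̂ = (p₁ × p₂)/|p₁ × p₂|.
Here n̂_z ≈ -0.698; the vertex latitude is φ_max = arccos|n̂_z| ≈ 45.8°.
Check via Clairaut: cos φ_max = |cos φ₁| · sin C = cos(30.5°)·sin(54.1°) ≈ 0.698, again giving ≈ 45.8°.

≈ 46°N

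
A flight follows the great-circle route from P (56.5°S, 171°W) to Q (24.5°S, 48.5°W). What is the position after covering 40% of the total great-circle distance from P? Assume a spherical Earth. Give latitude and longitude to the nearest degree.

The haversine formula gives a central angle δ ≈ 1.495 rad (85.6°) between the endpoints.
Interpolate at f = 0.40 with slerp weights a = sin((1−f)δ)/sin δ ≈ 0.784, b = sin(fδ)/sin δ ≈ 0.565.
p = a·p₁ + b·p₂ ≈ (-0.087, -0.452, -0.888); φ = arcsin(p_z) ≈ -62.57°, λ = atan2(p_y, p_x) ≈ -100.86°.

≈ (63°S, 101°W)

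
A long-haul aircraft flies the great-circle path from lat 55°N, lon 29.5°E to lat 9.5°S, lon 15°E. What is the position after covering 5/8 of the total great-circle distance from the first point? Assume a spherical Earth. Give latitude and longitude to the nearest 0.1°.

≈ lat 14.8°N, lon 18.9°E

Write both endpoints as unit vectors p₁, p₂ with components (cos φ cos λ, cos φ sin λ, sin φ).
The central angle between the endpoints is δ = arccos(p₁·p₂) ≈ 1.146 rad (65.6°).
Interpolate at f = 5/8 with slerp weights a = sin((1−f)δ)/sin δ ≈ 0.457, b = sin(fδ)/sin δ ≈ 0.721.
p = a·p₁ + b·p₂ ≈ (0.915, 0.313, 0.256); φ = arcsin(p_z) ≈ 14.81°, λ = atan2(p_y, p_x) ≈ 18.89°.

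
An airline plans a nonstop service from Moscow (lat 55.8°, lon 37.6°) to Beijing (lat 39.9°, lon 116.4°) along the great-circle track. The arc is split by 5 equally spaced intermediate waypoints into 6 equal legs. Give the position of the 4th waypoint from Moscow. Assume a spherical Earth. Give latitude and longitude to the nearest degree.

Write both endpoints as unit vectors p₁, p₂ with components (cos φ cos λ, cos φ sin λ, sin φ).
The central angle between the endpoints is δ = arccos(p₁·p₂) ≈ 0.909 rad (52.1°).
Interpolate at f = 4/6 with slerp weights a = sin((1−f)δ)/sin δ ≈ 0.378, b = sin(fδ)/sin δ ≈ 0.722.
p = a·p₁ + b·p₂ ≈ (-0.078, 0.626, 0.776); φ = arcsin(p_z) ≈ 50.90°, λ = atan2(p_y, p_x) ≈ 97.09°.

≈ lat 51°, lon 97°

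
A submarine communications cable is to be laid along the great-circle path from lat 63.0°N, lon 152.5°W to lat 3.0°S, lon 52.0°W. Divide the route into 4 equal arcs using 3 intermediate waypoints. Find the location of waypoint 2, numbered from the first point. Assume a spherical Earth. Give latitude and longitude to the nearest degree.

≈ lat 39°N, lon 78°W

The haversine formula gives a central angle δ ≈ 1.700 rad (97.4°) between the endpoints.
Interpolate at f = 2/4 with slerp weights a = sin((1−f)δ)/sin δ ≈ 0.758, b = sin(fδ)/sin δ ≈ 0.758.
p = a·p₁ + b·p₂ ≈ (0.161, -0.755, 0.636); φ = arcsin(p_z) ≈ 39.46°, λ = atan2(p_y, p_x) ≈ -77.98°.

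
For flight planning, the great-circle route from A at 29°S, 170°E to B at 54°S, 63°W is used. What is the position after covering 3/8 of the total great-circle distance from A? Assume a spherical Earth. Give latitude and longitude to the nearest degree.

≈ 55°S, 164°W

The haversine formula gives a central angle δ ≈ 1.488 rad (85.2°) between the endpoints.
Interpolate at f = 3/8 with slerp weights a = sin((1−f)δ)/sin δ ≈ 0.804, b = sin(fδ)/sin δ ≈ 0.531.
p = a·p₁ + b·p₂ ≈ (-0.551, -0.156, -0.820); φ = arcsin(p_z) ≈ -55.06°, λ = atan2(p_y, p_x) ≈ -164.19°.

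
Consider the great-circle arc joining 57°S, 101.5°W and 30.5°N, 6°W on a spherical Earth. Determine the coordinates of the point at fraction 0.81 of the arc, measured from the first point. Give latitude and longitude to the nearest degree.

Write both endpoints as unit vectors p₁, p₂ with components (cos φ cos λ, cos φ sin λ, sin φ).
The central angle between the endpoints is δ = arccos(p₁·p₂) ≈ 2.061 rad (118.1°).
Interpolate at f = 0.81 with slerp weights a = sin((1−f)δ)/sin δ ≈ 0.433, b = sin(fδ)/sin δ ≈ 1.128.
p = a·p₁ + b·p₂ ≈ (0.920, -0.332, 0.210); φ = arcsin(p_z) ≈ 12.10°, λ = atan2(p_y, p_x) ≈ -19.88°.

≈ 12°N, 20°W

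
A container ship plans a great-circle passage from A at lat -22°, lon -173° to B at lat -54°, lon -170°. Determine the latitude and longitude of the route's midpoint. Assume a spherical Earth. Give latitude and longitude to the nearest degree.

Write both endpoints as unit vectors p₁, p₂ with components (cos φ cos λ, cos φ sin λ, sin φ).
The central angle between the endpoints is δ = arccos(p₁·p₂) ≈ 0.560 rad (32.1°).
Interpolate at f = 1/2 with slerp weights a = sin((1−f)δ)/sin δ ≈ 0.520, b = sin(fδ)/sin δ ≈ 0.520.
p = a·p₁ + b·p₂ ≈ (-0.780, -0.112, -0.616); φ = arcsin(p_z) ≈ -38.01°, λ = atan2(p_y, p_x) ≈ -171.84°.

≈ lat -38°, lon -172°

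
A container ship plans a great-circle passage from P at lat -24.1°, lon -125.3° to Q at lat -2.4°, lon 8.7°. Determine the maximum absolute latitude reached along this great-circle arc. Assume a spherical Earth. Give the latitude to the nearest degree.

≈ -34°

The great circle lies in the plane with unit normal n̂ = (p₁ × p₂)/|p₁ × p₂|.
Here n̂_z ≈ +0.833; the vertex latitude is φ_max = arccos|n̂_z| ≈ 33.6°.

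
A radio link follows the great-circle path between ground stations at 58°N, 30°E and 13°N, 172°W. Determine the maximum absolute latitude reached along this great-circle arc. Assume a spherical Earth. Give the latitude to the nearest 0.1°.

≈ 78.3°N

The great circle lies in the plane with unit normal n̂ = (p₁ × p₂)/|p₁ × p₂|.
Here n̂_z ≈ +0.202; the vertex latitude is φ_max = arccos|n̂_z| ≈ 78.3°.
Check via Clairaut: cos φ_max = |cos φ₁| · sin C = cos(58.0°)·sin(22.4°) ≈ 0.202, again giving ≈ 78.3°.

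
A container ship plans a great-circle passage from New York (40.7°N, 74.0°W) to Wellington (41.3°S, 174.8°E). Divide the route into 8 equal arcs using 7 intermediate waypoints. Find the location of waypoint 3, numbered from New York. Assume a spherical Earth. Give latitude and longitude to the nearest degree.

From cos δ = sin φ₁ sin φ₂ + cos φ₁ cos φ₂ cos Δλ, the central angle is δ ≈ 2.261 rad (129.5°).
Interpolate at f = 3/8 with slerp weights a = sin((1−f)δ)/sin δ ≈ 1.280, b = sin(fδ)/sin δ ≈ 0.972.
p = a·p₁ + b·p₂ ≈ (-0.460, -0.867, 0.193); φ = arcsin(p_z) ≈ 11.15°, λ = atan2(p_y, p_x) ≈ -117.94°.

≈ 11°N, 118°W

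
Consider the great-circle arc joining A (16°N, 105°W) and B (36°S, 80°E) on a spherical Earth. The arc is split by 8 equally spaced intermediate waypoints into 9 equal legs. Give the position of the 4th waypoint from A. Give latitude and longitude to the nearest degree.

≈ (53°S, 123°W)

Convert each endpoint to a unit vector on the sphere (x = cos φ cos λ, y = cos φ sin λ, z = sin φ).
The central angle between the endpoints is δ = arccos(p₁·p₂) ≈ 2.784 rad (159.5°).
Interpolate at f = 4/9 with slerp weights a = sin((1−f)δ)/sin δ ≈ 2.856, b = sin(fδ)/sin δ ≈ 2.699.
p = a·p₁ + b·p₂ ≈ (-0.331, -0.501, -0.799); φ = arcsin(p_z) ≈ -53.08°, λ = atan2(p_y, p_x) ≈ -123.47°.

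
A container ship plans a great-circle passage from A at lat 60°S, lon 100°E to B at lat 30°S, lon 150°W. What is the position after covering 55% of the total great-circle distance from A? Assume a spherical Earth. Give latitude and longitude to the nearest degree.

≈ lat 56°S, lon 179°W

Convert each endpoint to a unit vector on the sphere (x = cos φ cos λ, y = cos φ sin λ, z = sin φ).
The central angle between the endpoints is δ = arccos(p₁·p₂) ≈ 1.282 rad (73.4°).
Interpolate at f = 0.55 with slerp weights a = sin((1−f)δ)/sin δ ≈ 0.569, b = sin(fδ)/sin δ ≈ 0.676.
p = a·p₁ + b·p₂ ≈ (-0.556, -0.013, -0.831); φ = arcsin(p_z) ≈ -56.18°, λ = atan2(p_y, p_x) ≈ -178.70°.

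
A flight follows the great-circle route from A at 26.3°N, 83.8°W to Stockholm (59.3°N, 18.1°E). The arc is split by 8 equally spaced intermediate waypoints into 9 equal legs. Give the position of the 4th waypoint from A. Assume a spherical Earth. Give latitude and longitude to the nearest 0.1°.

≈ 51.8°N, 56.8°W

The haversine formula gives a central angle δ ≈ 1.280 rad (73.3°) between the endpoints.
Interpolate at f = 4/9 with slerp weights a = sin((1−f)δ)/sin δ ≈ 0.681, b = sin(fδ)/sin δ ≈ 0.562.
p = a·p₁ + b·p₂ ≈ (0.339, -0.518, 0.785); φ = arcsin(p_z) ≈ 51.76°, λ = atan2(p_y, p_x) ≈ -56.81°.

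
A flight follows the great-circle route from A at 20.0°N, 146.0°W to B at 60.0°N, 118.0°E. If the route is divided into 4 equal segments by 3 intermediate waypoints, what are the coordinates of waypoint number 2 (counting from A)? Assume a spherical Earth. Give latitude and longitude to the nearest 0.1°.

Write both endpoints as unit vectors p₁, p₂ with components (cos φ cos λ, cos φ sin λ, sin φ).
The central angle between the endpoints is δ = arccos(p₁·p₂) ≈ 1.321 rad (75.7°).
Interpolate at f = 2/4 with slerp weights a = sin((1−f)δ)/sin δ ≈ 0.633, b = sin(fδ)/sin δ ≈ 0.633.
p = a·p₁ + b·p₂ ≈ (-0.642, -0.053, 0.765); φ = arcsin(p_z) ≈ 49.90°, λ = atan2(p_y, p_x) ≈ -175.26°.

≈ 49.9°N, 175.3°W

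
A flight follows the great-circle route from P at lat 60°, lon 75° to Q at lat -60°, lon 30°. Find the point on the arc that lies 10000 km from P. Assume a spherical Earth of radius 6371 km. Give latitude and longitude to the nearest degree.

Write both endpoints as unit vectors p₁, p₂ with components (cos φ cos λ, cos φ sin λ, sin φ).
The central angle between the endpoints is δ = arccos(p₁·p₂) ≈ 2.181 rad (125.0°). The total great-circle distance is δ·R ≈ 2.181 × 6371 ≈ 13897 km, so the target fraction is f = 10000/13897 ≈ 0.720.
Interpolate at f ≈ 0.720 with slerp weights a = sin((1−f)δ)/sin δ ≈ 0.701, b = sin(fδ)/sin δ ≈ 1.220.
p = a·p₁ + b·p₂ ≈ (0.619, 0.644, -0.450); φ = arcsin(p_z) ≈ -26.75°, λ = atan2(p_y, p_x) ≈ 46.11°.

≈ lat -27°, lon 46°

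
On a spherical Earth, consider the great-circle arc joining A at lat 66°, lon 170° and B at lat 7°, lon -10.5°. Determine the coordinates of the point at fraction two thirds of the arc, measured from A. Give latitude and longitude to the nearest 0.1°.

Convert each endpoint to a unit vector on the sphere (x = cos φ cos λ, y = cos φ sin λ, z = sin φ).
The central angle between the endpoints is δ = arccos(p₁·p₂) ≈ 1.867 rad (107.0°).
Interpolate at f = 2/3 with slerp weights a = sin((1−f)δ)/sin δ ≈ 0.610, b = sin(fδ)/sin δ ≈ 0.991.
p = a·p₁ + b·p₂ ≈ (0.723, -0.136, 0.678); φ = arcsin(p_z) ≈ 42.67°, λ = atan2(p_y, p_x) ≈ -10.67°.

≈ lat 42.7°, lon -10.7°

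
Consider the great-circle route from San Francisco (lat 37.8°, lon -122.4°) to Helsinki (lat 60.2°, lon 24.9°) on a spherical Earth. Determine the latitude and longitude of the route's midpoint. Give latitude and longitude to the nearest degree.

Convert each endpoint to a unit vector on the sphere (x = cos φ cos λ, y = cos φ sin λ, z = sin φ).
The central angle between the endpoints is δ = arccos(p₁·p₂) ≈ 1.368 rad (78.4°).
Interpolate at f = 1/2 with slerp weights a = sin((1−f)δ)/sin δ ≈ 0.645, b = sin(fδ)/sin δ ≈ 0.645.
p = a·p₁ + b·p₂ ≈ (0.018, -0.295, 0.955); φ = arcsin(p_z) ≈ 72.79°, λ = atan2(p_y, p_x) ≈ -86.58°.

≈ lat 73°, lon -87°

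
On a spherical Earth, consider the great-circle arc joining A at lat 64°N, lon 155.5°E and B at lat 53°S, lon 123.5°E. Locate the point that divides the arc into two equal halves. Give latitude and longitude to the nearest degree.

≈ lat 6°N, lon 137°E

The haversine formula gives a central angle δ ≈ 2.088 rad (119.6°) between the endpoints.
Interpolate at f = 1/2 with slerp weights a = sin((1−f)δ)/sin δ ≈ 0.994, b = sin(fδ)/sin δ ≈ 0.994.
p = a·p₁ + b·p₂ ≈ (-0.727, 0.680, 0.100); φ = arcsin(p_z) ≈ 5.71°, λ = atan2(p_y, p_x) ≈ 136.92°.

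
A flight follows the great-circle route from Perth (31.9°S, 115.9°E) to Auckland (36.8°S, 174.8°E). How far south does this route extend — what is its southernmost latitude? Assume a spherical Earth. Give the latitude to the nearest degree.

≈ 39°S

The great circle lies in the plane with unit normal n̂ = (p₁ × p₂)/|p₁ × p₂|.
Here n̂_z ≈ +0.782; the vertex latitude is φ_max = arccos|n̂_z| ≈ 38.6°.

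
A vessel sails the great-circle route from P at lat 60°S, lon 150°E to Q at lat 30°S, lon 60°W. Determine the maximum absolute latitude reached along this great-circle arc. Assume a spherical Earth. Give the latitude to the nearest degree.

The great circle lies in the plane with unit normal n̂ = (p₁ × p₂)/|p₁ × p₂|.
Here n̂_z ≈ +0.217; the vertex latitude is φ_max = arccos|n̂_z| ≈ 77.5°.
Check via Clairaut: cos φ_max = |cos φ₁| · sin C = cos(60.0°)·sin(154.3°) ≈ 0.217, again giving ≈ 77.5°.

≈ 77°S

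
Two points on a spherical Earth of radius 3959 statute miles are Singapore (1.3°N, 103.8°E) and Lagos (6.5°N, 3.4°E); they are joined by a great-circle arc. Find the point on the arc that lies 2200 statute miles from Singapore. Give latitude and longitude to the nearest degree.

Convert each endpoint to a unit vector on the sphere (x = cos φ cos λ, y = cos φ sin λ, z = sin φ).
The central angle between the endpoints is δ = arccos(p₁·p₂) ≈ 1.748 rad (100.2°). The total great-circle distance is δ·R ≈ 1.748 × 3959 ≈ 6922 mi, so the target fraction is f = 2200/6922 ≈ 0.318.
Interpolate at f ≈ 0.318 with slerp weights a = sin((1−f)δ)/sin δ ≈ 0.944, b = sin(fδ)/sin δ ≈ 0.536.
p = a·p₁ + b·p₂ ≈ (0.306, 0.948, 0.082); φ = arcsin(p_z) ≈ 4.71°, λ = atan2(p_y, p_x) ≈ 72.09°.

≈ (5°N, 72°E)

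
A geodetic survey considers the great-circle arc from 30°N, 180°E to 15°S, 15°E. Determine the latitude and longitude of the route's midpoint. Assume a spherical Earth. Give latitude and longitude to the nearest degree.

≈ 43°N, 75°E

From cos δ = sin φ₁ sin φ₂ + cos φ₁ cos φ₂ cos Δλ, the central angle is δ ≈ 2.786 rad (159.6°).
Interpolate at f = 1/2 with slerp weights a = sin((1−f)δ)/sin δ ≈ 2.827, b = sin(fδ)/sin δ ≈ 2.827.
p = a·p₁ + b·p₂ ≈ (0.189, 0.707, 0.682); φ = arcsin(p_z) ≈ 42.98°, λ = atan2(p_y, p_x) ≈ 75.00°.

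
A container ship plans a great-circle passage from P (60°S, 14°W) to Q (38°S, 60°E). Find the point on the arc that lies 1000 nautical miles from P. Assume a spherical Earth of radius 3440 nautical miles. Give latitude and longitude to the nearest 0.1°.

≈ (58.4°S, 18.7°E)

Write both endpoints as unit vectors p₁, p₂ with components (cos φ cos λ, cos φ sin λ, sin φ).
The central angle between the endpoints is δ = arccos(p₁·p₂) ≈ 0.874 rad (50.1°). The total great-circle distance is δ·R ≈ 0.874 × 3440 ≈ 3006 nmi, so the target fraction is f = 1000/3006 ≈ 0.333.
Interpolate at f ≈ 0.333 with slerp weights a = sin((1−f)δ)/sin δ ≈ 0.718, b = sin(fδ)/sin δ ≈ 0.374.
p = a·p₁ + b·p₂ ≈ (0.496, 0.168, -0.852); φ = arcsin(p_z) ≈ -58.44°, λ = atan2(p_y, p_x) ≈ 18.74°.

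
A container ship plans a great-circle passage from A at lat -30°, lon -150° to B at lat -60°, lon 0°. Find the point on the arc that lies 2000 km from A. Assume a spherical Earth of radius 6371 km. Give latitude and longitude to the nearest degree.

≈ lat -47°, lon -143°

From cos δ = sin φ₁ sin φ₂ + cos φ₁ cos φ₂ cos Δλ, the central angle is δ ≈ 1.513 rad (86.7°). The total great-circle distance is δ·R ≈ 1.513 × 6371 ≈ 9638 km, so the target fraction is f = 2000/9638 ≈ 0.208.
Interpolate at f ≈ 0.208 with slerp weights a = sin((1−f)δ)/sin δ ≈ 0.933, b = sin(fδ)/sin δ ≈ 0.309.
p = a·p₁ + b·p₂ ≈ (-0.545, -0.404, -0.734); φ = arcsin(p_z) ≈ -47.26°, λ = atan2(p_y, p_x) ≈ -143.46°.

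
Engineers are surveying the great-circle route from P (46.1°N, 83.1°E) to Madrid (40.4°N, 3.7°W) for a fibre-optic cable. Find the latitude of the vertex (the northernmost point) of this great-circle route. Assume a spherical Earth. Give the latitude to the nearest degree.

≈ 53°N

The great circle lies in the plane with unit normal n̂ = (p₁ × p₂)/|p₁ × p₂|.
Here n̂_z ≈ -0.607; the vertex latitude is φ_max = arccos|n̂_z| ≈ 52.6°.
Check via Clairaut: cos φ_max = |cos φ₁| · sin C = cos(46.1°)·sin(61.2°) ≈ 0.607, again giving ≈ 52.6°.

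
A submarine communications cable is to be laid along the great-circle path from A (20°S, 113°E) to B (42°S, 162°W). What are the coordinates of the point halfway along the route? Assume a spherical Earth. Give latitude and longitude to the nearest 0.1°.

The haversine formula gives a central angle δ ≈ 1.277 rad (73.2°) between the endpoints.
Interpolate at f = 1/2 with slerp weights a = sin((1−f)δ)/sin δ ≈ 0.623, b = sin(fδ)/sin δ ≈ 0.623.
p = a·p₁ + b·p₂ ≈ (-0.669, 0.396, -0.630); φ = arcsin(p_z) ≈ -39.02°, λ = atan2(p_y, p_x) ≈ 149.39°.

≈ (39.0°S, 149.4°E)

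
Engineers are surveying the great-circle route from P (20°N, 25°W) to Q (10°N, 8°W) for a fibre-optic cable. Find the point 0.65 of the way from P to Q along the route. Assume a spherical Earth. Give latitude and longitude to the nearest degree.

≈ (14°N, 14°W)

Write both endpoints as unit vectors p₁, p₂ with components (cos φ cos λ, cos φ sin λ, sin φ).
The central angle between the endpoints is δ = arccos(p₁·p₂) ≈ 0.335 rad (19.2°).
Interpolate at f = 0.65 with slerp weights a = sin((1−f)δ)/sin δ ≈ 0.356, b = sin(fδ)/sin δ ≈ 0.657.
p = a·p₁ + b·p₂ ≈ (0.944, -0.231, 0.236); φ = arcsin(p_z) ≈ 13.64°, λ = atan2(p_y, p_x) ≈ -13.77°.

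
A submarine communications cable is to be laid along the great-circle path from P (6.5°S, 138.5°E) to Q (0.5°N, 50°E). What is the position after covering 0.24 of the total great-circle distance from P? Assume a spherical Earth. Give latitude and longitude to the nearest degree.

≈ (6°S, 117°E)

Write both endpoints as unit vectors p₁, p₂ with components (cos φ cos λ, cos φ sin λ, sin φ).
The central angle between the endpoints is δ = arccos(p₁·p₂) ≈ 1.546 rad (88.6°).
Interpolate at f = 0.24 with slerp weights a = sin((1−f)δ)/sin δ ≈ 0.923, b = sin(fδ)/sin δ ≈ 0.363.
p = a·p₁ + b·p₂ ≈ (-0.454, 0.885, -0.101); φ = arcsin(p_z) ≈ -5.81°, λ = atan2(p_y, p_x) ≈ 117.13°.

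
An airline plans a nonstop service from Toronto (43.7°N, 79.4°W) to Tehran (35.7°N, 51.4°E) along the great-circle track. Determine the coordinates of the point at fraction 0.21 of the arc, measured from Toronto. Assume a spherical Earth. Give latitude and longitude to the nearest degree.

The haversine formula gives a central angle δ ≈ 1.551 rad (88.9°) between the endpoints.
Interpolate at f = 0.21 with slerp weights a = sin((1−f)δ)/sin δ ≈ 0.941, b = sin(fδ)/sin δ ≈ 0.320.
p = a·p₁ + b·p₂ ≈ (0.287, -0.466, 0.837); φ = arcsin(p_z) ≈ 56.83°, λ = atan2(p_y, p_x) ≈ -58.32°.

≈ 57°N, 58°W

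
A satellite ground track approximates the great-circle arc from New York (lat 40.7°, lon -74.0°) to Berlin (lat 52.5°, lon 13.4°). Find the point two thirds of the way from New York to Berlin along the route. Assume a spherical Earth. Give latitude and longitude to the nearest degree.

≈ lat 57°, lon -19°

The haversine formula gives a central angle δ ≈ 1.002 rad (57.4°) between the endpoints.
Interpolate at f = 2/3 with slerp weights a = sin((1−f)δ)/sin δ ≈ 0.389, b = sin(fδ)/sin δ ≈ 0.735.
p = a·p₁ + b·p₂ ≈ (0.517, -0.180, 0.837); φ = arcsin(p_z) ≈ 56.83°, λ = atan2(p_y, p_x) ≈ -19.19°.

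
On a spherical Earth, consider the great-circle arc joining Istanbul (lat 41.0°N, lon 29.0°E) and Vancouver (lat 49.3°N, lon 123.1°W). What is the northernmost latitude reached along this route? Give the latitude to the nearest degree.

The great circle lies in the plane with unit normal n̂ = (p₁ × p₂)/|p₁ × p₂|.
Here n̂_z ≈ -0.231; the vertex latitude is φ_max = arccos|n̂_z| ≈ 76.7°.

≈ 77°N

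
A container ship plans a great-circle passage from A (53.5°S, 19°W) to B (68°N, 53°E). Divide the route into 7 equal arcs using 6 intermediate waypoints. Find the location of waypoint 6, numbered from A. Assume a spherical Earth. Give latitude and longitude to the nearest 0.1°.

Write both endpoints as unit vectors p₁, p₂ with components (cos φ cos λ, cos φ sin λ, sin φ).
The central angle between the endpoints is δ = arccos(p₁·p₂) ≈ 2.314 rad (132.6°).
Interpolate at f = 6/7 with slerp weights a = sin((1−f)δ)/sin δ ≈ 0.441, b = sin(fδ)/sin δ ≈ 1.244.
p = a·p₁ + b·p₂ ≈ (0.528, 0.287, 0.799); φ = arcsin(p_z) ≈ 53.05°, λ = atan2(p_y, p_x) ≈ 28.50°.

≈ (53.0°N, 28.5°E)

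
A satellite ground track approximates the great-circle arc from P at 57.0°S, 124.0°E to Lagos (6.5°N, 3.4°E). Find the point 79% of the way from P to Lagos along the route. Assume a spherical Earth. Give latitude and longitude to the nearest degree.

Convert each endpoint to a unit vector on the sphere (x = cos φ cos λ, y = cos φ sin λ, z = sin φ).
The central angle between the endpoints is δ = arccos(p₁·p₂) ≈ 1.950 rad (111.7°).
Interpolate at f = 0.79 with slerp weights a = sin((1−f)δ)/sin δ ≈ 0.429, b = sin(fδ)/sin δ ≈ 1.076.
p = a·p₁ + b·p₂ ≈ (0.937, 0.257, -0.238); φ = arcsin(p_z) ≈ -13.75°, λ = atan2(p_y, p_x) ≈ 15.34°.

≈ 14°S, 15°E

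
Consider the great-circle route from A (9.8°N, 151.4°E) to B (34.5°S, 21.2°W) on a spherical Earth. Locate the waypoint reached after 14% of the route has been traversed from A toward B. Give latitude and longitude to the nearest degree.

From cos δ = sin φ₁ sin φ₂ + cos φ₁ cos φ₂ cos Δλ, the central angle is δ ≈ 2.695 rad (154.4°).
Interpolate at f = 0.14 with slerp weights a = sin((1−f)δ)/sin δ ≈ 1.698, b = sin(fδ)/sin δ ≈ 0.852.
p = a·p₁ + b·p₂ ≈ (-0.814, 0.547, -0.194); φ = arcsin(p_z) ≈ -11.16°, λ = atan2(p_y, p_x) ≈ 146.11°.

≈ (11°S, 146°E)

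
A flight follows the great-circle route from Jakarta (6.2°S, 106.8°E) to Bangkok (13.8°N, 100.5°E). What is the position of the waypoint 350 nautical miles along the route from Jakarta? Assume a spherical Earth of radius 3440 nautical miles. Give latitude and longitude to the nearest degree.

≈ (1°S, 105°E)

Convert each endpoint to a unit vector on the sphere (x = cos φ cos λ, y = cos φ sin λ, z = sin φ).
The central angle between the endpoints is δ = arccos(p₁·p₂) ≈ 0.366 rad (21.0°). The total great-circle distance is δ·R ≈ 0.366 × 3440 ≈ 1258 nmi, so the target fraction is f = 350/1258 ≈ 0.278.
Interpolate at f ≈ 0.278 with slerp weights a = sin((1−f)δ)/sin δ ≈ 0.730, b = sin(fδ)/sin δ ≈ 0.284.
p = a·p₁ + b·p₂ ≈ (-0.260, 0.966, -0.011); φ = arcsin(p_z) ≈ -0.63°, λ = atan2(p_y, p_x) ≈ 105.07°.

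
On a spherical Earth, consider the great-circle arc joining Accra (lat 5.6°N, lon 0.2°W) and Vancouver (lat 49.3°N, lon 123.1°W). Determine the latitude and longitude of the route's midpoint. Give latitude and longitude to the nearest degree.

≈ lat 45°N, lon 41°W

Write both endpoints as unit vectors p₁, p₂ with components (cos φ cos λ, cos φ sin λ, sin φ).
The central angle between the endpoints is δ = arccos(p₁·p₂) ≈ 1.853 rad (106.2°).
Interpolate at f = 1/2 with slerp weights a = sin((1−f)δ)/sin δ ≈ 0.832, b = sin(fδ)/sin δ ≈ 0.832.
p = a·p₁ + b·p₂ ≈ (0.532, -0.458, 0.712); φ = arcsin(p_z) ≈ 45.43°, λ = atan2(p_y, p_x) ≈ -40.70°.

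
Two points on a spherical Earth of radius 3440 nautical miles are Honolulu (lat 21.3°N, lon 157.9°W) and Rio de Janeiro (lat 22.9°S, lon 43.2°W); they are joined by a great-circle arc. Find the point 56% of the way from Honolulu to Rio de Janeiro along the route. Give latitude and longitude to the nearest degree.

≈ lat 5°S, lon 95°W

Convert each endpoint to a unit vector on the sphere (x = cos φ cos λ, y = cos φ sin λ, z = sin φ).
The central angle between the endpoints is δ = arccos(p₁·p₂) ≈ 2.094 rad (120.0°).
Interpolate at f = 0.56 with slerp weights a = sin((1−f)δ)/sin δ ≈ 0.920, b = sin(fδ)/sin δ ≈ 1.064.
p = a·p₁ + b·p₂ ≈ (-0.079, -0.994, -0.080); φ = arcsin(p_z) ≈ -4.59°, λ = atan2(p_y, p_x) ≈ -94.55°.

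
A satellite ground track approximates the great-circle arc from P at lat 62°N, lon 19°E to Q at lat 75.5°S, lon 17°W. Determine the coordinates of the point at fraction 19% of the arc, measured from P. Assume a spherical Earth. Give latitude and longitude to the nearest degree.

≈ lat 36°N, lon 12°E

Write both endpoints as unit vectors p₁, p₂ with components (cos φ cos λ, cos φ sin λ, sin φ).
The central angle between the endpoints is δ = arccos(p₁·p₂) ≈ 2.434 rad (139.4°).
Interpolate at f = 0.19 with slerp weights a = sin((1−f)δ)/sin δ ≈ 1.416, b = sin(fδ)/sin δ ≈ 0.686.
p = a·p₁ + b·p₂ ≈ (0.793, 0.166, 0.586); φ = arcsin(p_z) ≈ 35.89°, λ = atan2(p_y, p_x) ≈ 11.84°.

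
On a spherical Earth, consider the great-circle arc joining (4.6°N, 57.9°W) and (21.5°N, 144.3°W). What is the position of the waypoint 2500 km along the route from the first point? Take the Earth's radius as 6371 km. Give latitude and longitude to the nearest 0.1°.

Convert each endpoint to a unit vector on the sphere (x = cos φ cos λ, y = cos φ sin λ, z = sin φ).
The central angle between the endpoints is δ = arccos(p₁·p₂) ≈ 1.483 rad (85.0°). The total great-circle distance is δ·R ≈ 1.483 × 6371 ≈ 9449 km, so the target fraction is f = 2500/9449 ≈ 0.265.
Interpolate at f ≈ 0.265 with slerp weights a = sin((1−f)δ)/sin δ ≈ 0.890, b = sin(fδ)/sin δ ≈ 0.384.
p = a·p₁ + b·p₂ ≈ (0.182, -0.960, 0.212); φ = arcsin(p_z) ≈ 12.25°, λ = atan2(p_y, p_x) ≈ -79.29°.

≈ (12.2°N, 79.3°W)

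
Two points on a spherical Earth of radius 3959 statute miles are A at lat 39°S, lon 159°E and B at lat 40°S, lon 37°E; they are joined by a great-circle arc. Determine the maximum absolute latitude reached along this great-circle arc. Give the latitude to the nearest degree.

≈ 60°S

The great circle lies in the plane with unit normal n̂ = (p₁ × p₂)/|p₁ × p₂|.
Here n̂_z ≈ -0.507; the vertex latitude is φ_max = arccos|n̂_z| ≈ 59.5°.
Check via Clairaut: cos φ_max = |cos φ₁| · sin C = cos(39.0°)·sin(139.3°) ≈ 0.507, again giving ≈ 59.5°.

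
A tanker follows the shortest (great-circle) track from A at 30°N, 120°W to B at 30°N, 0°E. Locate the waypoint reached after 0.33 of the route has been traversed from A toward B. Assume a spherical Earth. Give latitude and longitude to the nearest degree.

The haversine formula gives a central angle δ ≈ 1.696 rad (97.2°) between the endpoints.
Interpolate at f = 0.33 with slerp weights a = sin((1−f)δ)/sin δ ≈ 0.914, b = sin(fδ)/sin δ ≈ 0.535.
p = a·p₁ + b·p₂ ≈ (0.068, -0.686, 0.725); φ = arcsin(p_z) ≈ 46.45°, λ = atan2(p_y, p_x) ≈ -84.37°.

≈ 46°N, 84°W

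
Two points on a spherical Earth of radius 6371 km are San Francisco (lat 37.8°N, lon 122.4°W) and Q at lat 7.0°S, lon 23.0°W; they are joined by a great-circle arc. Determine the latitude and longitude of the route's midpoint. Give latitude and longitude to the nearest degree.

The haversine formula gives a central angle δ ≈ 1.775 rad (101.7°) between the endpoints.
Interpolate at f = 1/2 with slerp weights a = sin((1−f)δ)/sin δ ≈ 0.792, b = sin(fδ)/sin δ ≈ 0.792.
p = a·p₁ + b·p₂ ≈ (0.388, -0.835, 0.389); φ = arcsin(p_z) ≈ 22.88°, λ = atan2(p_y, p_x) ≈ -65.08°.

≈ lat 23°N, lon 65°W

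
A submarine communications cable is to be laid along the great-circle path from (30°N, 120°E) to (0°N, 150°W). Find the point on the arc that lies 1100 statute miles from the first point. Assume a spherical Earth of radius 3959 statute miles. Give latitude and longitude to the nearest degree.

≈ (29°N, 138°E)

Convert each endpoint to a unit vector on the sphere (x = cos φ cos λ, y = cos φ sin λ, z = sin φ).
The central angle between the endpoints is δ = arccos(p₁·p₂) ≈ 1.571 rad (90.0°). The total great-circle distance is δ·R ≈ 1.571 × 3959 ≈ 6219 mi, so the target fraction is f = 1100/6219 ≈ 0.177.
Interpolate at f ≈ 0.177 with slerp weights a = sin((1−f)δ)/sin δ ≈ 0.962, b = sin(fδ)/sin δ ≈ 0.274.
p = a·p₁ + b·p₂ ≈ (-0.654, 0.584, 0.481); φ = arcsin(p_z) ≈ 28.74°, λ = atan2(p_y, p_x) ≈ 138.23°.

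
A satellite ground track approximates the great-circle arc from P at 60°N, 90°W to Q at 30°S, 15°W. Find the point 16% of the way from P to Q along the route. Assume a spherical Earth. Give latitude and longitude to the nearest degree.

Convert each endpoint to a unit vector on the sphere (x = cos φ cos λ, y = cos φ sin λ, z = sin φ).
The central angle between the endpoints is δ = arccos(p₁·p₂) ≈ 1.898 rad (108.7°).
Interpolate at f = 0.16 with slerp weights a = sin((1−f)δ)/sin δ ≈ 1.056, b = sin(fδ)/sin δ ≈ 0.316.
p = a·p₁ + b·p₂ ≈ (0.264, -0.599, 0.756); φ = arcsin(p_z) ≈ 49.14°, λ = atan2(p_y, p_x) ≈ -66.19°.

≈ 49°N, 66°W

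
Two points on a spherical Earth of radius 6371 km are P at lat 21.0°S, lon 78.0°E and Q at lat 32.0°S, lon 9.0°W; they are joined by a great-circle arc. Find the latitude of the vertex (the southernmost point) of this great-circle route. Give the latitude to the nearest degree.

The great circle lies in the plane with unit normal n̂ = (p₁ × p₂)/|p₁ × p₂|.
Here n̂_z ≈ -0.813; the vertex latitude is φ_max = arccos|n̂_z| ≈ 35.6°.
Check via Clairaut: cos φ_max = |cos φ₁| · sin C = cos(21.0°)·sin(119.5°) ≈ 0.813, again giving ≈ 35.6°.

≈ 36°S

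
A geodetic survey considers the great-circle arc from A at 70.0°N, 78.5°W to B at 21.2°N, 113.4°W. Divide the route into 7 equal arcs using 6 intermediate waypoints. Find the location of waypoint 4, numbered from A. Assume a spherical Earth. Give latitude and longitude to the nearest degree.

Convert each endpoint to a unit vector on the sphere (x = cos φ cos λ, y = cos φ sin λ, z = sin φ).
The central angle between the endpoints is δ = arccos(p₁·p₂) ≈ 0.926 rad (53.0°).
Interpolate at f = 4/7 with slerp weights a = sin((1−f)δ)/sin δ ≈ 0.484, b = sin(fδ)/sin δ ≈ 0.632.
p = a·p₁ + b·p₂ ≈ (-0.201, -0.702, 0.683); φ = arcsin(p_z) ≈ 43.06°, λ = atan2(p_y, p_x) ≈ -105.96°.

≈ 43°N, 106°W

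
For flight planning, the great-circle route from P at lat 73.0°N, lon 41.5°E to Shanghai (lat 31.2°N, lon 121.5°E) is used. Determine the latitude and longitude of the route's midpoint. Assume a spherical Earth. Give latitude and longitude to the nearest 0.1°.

≈ lat 57.2°N, lon 103.9°E

Write both endpoints as unit vectors p₁, p₂ with components (cos φ cos λ, cos φ sin λ, sin φ).
The central angle between the endpoints is δ = arccos(p₁·p₂) ≈ 1.002 rad (57.4°).
Interpolate at f = 1/2 with slerp weights a = sin((1−f)δ)/sin δ ≈ 0.570, b = sin(fδ)/sin δ ≈ 0.570.
p = a·p₁ + b·p₂ ≈ (-0.130, 0.526, 0.840); φ = arcsin(p_z) ≈ 57.18°, λ = atan2(p_y, p_x) ≈ 103.87°.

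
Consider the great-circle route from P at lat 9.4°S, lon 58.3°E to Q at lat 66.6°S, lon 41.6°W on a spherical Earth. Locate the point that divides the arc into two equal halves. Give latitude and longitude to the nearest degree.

≈ lat 47°S, lon 35°E

From cos δ = sin φ₁ sin φ₂ + cos φ₁ cos φ₂ cos Δλ, the central angle is δ ≈ 1.488 rad (85.3°).
Interpolate at f = 1/2 with slerp weights a = sin((1−f)δ)/sin δ ≈ 0.680, b = sin(fδ)/sin δ ≈ 0.680.
p = a·p₁ + b·p₂ ≈ (0.554, 0.391, -0.735); φ = arcsin(p_z) ≈ -47.28°, λ = atan2(p_y, p_x) ≈ 35.22°.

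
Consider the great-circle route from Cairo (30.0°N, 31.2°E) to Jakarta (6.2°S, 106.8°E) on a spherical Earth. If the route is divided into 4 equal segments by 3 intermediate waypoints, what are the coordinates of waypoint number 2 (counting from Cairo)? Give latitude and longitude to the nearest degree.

≈ 15°N, 72°E

Write both endpoints as unit vectors p₁, p₂ with components (cos φ cos λ, cos φ sin λ, sin φ).
The central angle between the endpoints is δ = arccos(p₁·p₂) ≈ 1.410 rad (80.8°).
Interpolate at f = 2/4 with slerp weights a = sin((1−f)δ)/sin δ ≈ 0.657, b = sin(fδ)/sin δ ≈ 0.657.
p = a·p₁ + b·p₂ ≈ (0.298, 0.919, 0.257); φ = arcsin(p_z) ≈ 14.91°, λ = atan2(p_y, p_x) ≈ 72.06°.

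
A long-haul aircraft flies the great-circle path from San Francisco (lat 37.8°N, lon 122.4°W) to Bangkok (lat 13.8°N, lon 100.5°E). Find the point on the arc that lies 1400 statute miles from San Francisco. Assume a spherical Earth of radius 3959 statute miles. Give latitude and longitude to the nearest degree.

≈ lat 50°N, lon 145°W

Convert each endpoint to a unit vector on the sphere (x = cos φ cos λ, y = cos φ sin λ, z = sin φ).
The central angle between the endpoints is δ = arccos(p₁·p₂) ≈ 2.000 rad (114.6°). The total great-circle distance is δ·R ≈ 2.000 × 3959 ≈ 7917 mi, so the target fraction is f = 1400/7917 ≈ 0.177.
Interpolate at f ≈ 0.177 with slerp weights a = sin((1−f)δ)/sin δ ≈ 1.097, b = sin(fδ)/sin δ ≈ 0.381.
p = a·p₁ + b·p₂ ≈ (-0.532, -0.368, 0.763); φ = arcsin(p_z) ≈ 49.72°, λ = atan2(p_y, p_x) ≈ -145.31°.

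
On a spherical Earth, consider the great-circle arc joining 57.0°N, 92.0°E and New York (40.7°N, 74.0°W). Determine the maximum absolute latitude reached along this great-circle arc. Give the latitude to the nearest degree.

The great circle lies in the plane with unit normal n̂ = (p₁ × p₂)/|p₁ × p₂|.
Here n̂_z ≈ -0.101; the vertex latitude is φ_max = arccos|n̂_z| ≈ 84.2°.
Check via Clairaut: cos φ_max = |cos φ₁| · sin C = cos(57.0°)·sin(10.7°) ≈ 0.101, again giving ≈ 84.2°.

≈ 84°N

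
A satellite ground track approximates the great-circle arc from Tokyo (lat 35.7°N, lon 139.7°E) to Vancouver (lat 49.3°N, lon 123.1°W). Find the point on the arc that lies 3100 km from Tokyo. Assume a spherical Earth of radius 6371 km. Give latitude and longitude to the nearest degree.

Convert each endpoint to a unit vector on the sphere (x = cos φ cos λ, y = cos φ sin λ, z = sin φ).
The central angle between the endpoints is δ = arccos(p₁·p₂) ≈ 1.185 rad (67.9°). The total great-circle distance is δ·R ≈ 1.185 × 6371 ≈ 7551 km, so the target fraction is f = 3100/7551 ≈ 0.411.
Interpolate at f ≈ 0.411 with slerp weights a = sin((1−f)δ)/sin δ ≈ 0.694, b = sin(fδ)/sin δ ≈ 0.505.
p = a·p₁ + b·p₂ ≈ (-0.610, 0.089, 0.788); φ = arcsin(p_z) ≈ 51.97°, λ = atan2(p_y, p_x) ≈ 171.70°.

≈ lat 52°N, lon 172°E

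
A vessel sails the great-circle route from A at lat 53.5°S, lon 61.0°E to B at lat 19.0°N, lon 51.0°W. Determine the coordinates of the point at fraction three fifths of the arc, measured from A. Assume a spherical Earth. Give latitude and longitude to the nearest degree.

≈ lat 19°S, lon 22°W

Write both endpoints as unit vectors p₁, p₂ with components (cos φ cos λ, cos φ sin λ, sin φ).
The central angle between the endpoints is δ = arccos(p₁·p₂) ≈ 2.063 rad (118.2°).
Interpolate at f = 3/5 with slerp weights a = sin((1−f)δ)/sin δ ≈ 0.833, b = sin(fδ)/sin δ ≈ 1.072.
p = a·p₁ + b·p₂ ≈ (0.878, -0.354, -0.321); φ = arcsin(p_z) ≈ -18.72°, λ = atan2(p_y, p_x) ≈ -21.96°.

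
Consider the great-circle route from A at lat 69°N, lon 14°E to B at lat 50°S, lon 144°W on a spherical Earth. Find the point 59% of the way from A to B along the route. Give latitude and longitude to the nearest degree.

From cos δ = sin φ₁ sin φ₂ + cos φ₁ cos φ₂ cos Δλ, the central angle is δ ≈ 2.762 rad (158.2°).
Interpolate at f = 0.59 with slerp weights a = sin((1−f)δ)/sin δ ≈ 2.442, b = sin(fδ)/sin δ ≈ 2.693.
p = a·p₁ + b·p₂ ≈ (-0.551, -0.806, 0.217); φ = arcsin(p_z) ≈ 12.55°, λ = atan2(p_y, p_x) ≈ -124.37°.

≈ lat 13°N, lon 124°W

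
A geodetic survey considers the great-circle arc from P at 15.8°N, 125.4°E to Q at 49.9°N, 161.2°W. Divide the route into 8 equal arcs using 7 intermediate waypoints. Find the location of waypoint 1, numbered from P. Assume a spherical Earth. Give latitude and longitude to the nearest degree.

≈ 22°N, 131°E

From cos δ = sin φ₁ sin φ₂ + cos φ₁ cos φ₂ cos Δλ, the central angle is δ ≈ 1.175 rad (67.3°).
Interpolate at f = 1/8 with slerp weights a = sin((1−f)δ)/sin δ ≈ 0.928, b = sin(fδ)/sin δ ≈ 0.159.
p = a·p₁ + b·p₂ ≈ (-0.614, 0.695, 0.374); φ = arcsin(p_z) ≈ 21.96°, λ = atan2(p_y, p_x) ≈ 131.46°.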